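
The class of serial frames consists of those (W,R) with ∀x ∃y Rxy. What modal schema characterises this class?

The condition is seriality. The D schema □s → ◇s defines it.
Suppose □s→◇s is valid. At any x set V(s)=W. Then □s at x, so ◇s at x, so x has a successor.

□s → ◇s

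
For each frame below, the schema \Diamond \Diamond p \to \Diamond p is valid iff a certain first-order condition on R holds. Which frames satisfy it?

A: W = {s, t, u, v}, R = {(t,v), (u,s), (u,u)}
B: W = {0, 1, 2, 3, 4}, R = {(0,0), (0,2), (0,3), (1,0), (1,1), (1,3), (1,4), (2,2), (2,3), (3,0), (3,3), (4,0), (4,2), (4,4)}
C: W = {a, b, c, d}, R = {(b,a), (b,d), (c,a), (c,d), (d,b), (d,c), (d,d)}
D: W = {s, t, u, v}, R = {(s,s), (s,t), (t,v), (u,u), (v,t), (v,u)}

A

This is the axiom for transitivity; its first-order frame correspondent is \forall x \forall y \forall z (Rxy \wedge Ryz \to Rxz).
A: holds.
B: fails — R10 and R02 but not R12.
C: fails — Rcd and Rdc but not Rcc.
D: fails — Rtv and Rvt but not Rtt.
Valid on: A.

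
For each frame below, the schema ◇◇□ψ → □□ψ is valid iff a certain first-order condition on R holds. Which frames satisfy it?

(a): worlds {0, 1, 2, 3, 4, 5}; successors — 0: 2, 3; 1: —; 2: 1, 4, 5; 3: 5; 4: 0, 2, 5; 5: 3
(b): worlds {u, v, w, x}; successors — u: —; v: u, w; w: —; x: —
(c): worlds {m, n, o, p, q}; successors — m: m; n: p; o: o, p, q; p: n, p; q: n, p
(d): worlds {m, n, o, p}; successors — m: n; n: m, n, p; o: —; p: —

The schema corresponds to a generalized confluence (Geach) condition: ∀x ∀y ∀z ((xR²y ∧ xR²z) → ∃w (yRw ∧ z = w)).
(a): fails — 0R²1, 0R²1 but no w with 1Rw and 1=w.
(b): condition met.
(c): fails — nR²n, nR²n but no w with nRw and n=w.
(d): fails — mR²m, mR²m but no w with mRw and m=w.
Valid on: (b).

(b)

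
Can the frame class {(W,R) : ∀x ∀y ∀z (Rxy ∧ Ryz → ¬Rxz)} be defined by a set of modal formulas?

Modal frame validity is preserved under surjective bounded morphisms.
The 3-cycle (worlds w0,w1,w2 with w0→w1→w2→w0) is intransitive. Mapping every world to a single reflexive point • is a surjective bounded morphism; the reflexive point is not intransitive (R••∧R•• but R••).
So no modal formula (or set of formulas) defines exactly the intransitive frames.

Not definable by any modal formula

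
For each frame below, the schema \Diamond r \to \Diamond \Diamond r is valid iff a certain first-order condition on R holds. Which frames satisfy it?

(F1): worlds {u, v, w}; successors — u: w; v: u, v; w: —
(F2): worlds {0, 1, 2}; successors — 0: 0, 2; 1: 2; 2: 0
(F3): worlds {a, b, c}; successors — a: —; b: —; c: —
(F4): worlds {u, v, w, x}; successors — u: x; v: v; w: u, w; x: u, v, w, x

This is the axiom for a generalized confluence (Geach) condition; its first-order frame correspondent is \forall x \forall y (xRy \to \exists w (y = w \wedge x R^2 w)).
(F1): fails — uRw but no t with w=t and uR²t.
(F2): fails — 1R2 but no w with 2=w and 1R²w.
(F3): ✓.
(F4): ✓.
Valid on: (F3), (F4).

(F3), (F4)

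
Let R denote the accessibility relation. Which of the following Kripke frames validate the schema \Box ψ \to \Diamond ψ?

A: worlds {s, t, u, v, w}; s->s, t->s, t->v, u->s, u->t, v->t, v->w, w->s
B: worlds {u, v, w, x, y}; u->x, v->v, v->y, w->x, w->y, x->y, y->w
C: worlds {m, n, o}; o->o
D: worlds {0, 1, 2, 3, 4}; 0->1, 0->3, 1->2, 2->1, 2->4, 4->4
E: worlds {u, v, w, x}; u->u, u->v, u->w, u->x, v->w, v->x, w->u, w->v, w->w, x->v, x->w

Frame correspondent (Sahlqvist): \forall x \exists y Rxy — i.e. seriality.
A: ✓.
B: ✓.
C: fails — world m has no successor.
D: fails — world 3 has no successor.
E: ✓.

A, B, E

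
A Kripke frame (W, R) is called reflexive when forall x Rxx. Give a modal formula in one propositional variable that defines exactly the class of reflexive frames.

□s → s

A defining formula is □s → s (the T axiom).
Suppose □s→s is valid. At any x set V(s)={w : Rxw}. Then □s holds at x, so s holds at x, i.e. Rxx.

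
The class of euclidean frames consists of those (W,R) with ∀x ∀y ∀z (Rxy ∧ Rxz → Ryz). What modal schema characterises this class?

◇p → □◇p

This is the Euclidean property; the standard corresponding axiom is 5: ◇p → □◇p.
Suppose ◇p→□◇p is valid. Take Rxy, Rxz and set V(p)={y}. Then ◇p at x, so □◇p at x, so ◇p at z, so some w with Rzw has p; w=y, i.e. Rzy. By symmetry of the argument, Ryz.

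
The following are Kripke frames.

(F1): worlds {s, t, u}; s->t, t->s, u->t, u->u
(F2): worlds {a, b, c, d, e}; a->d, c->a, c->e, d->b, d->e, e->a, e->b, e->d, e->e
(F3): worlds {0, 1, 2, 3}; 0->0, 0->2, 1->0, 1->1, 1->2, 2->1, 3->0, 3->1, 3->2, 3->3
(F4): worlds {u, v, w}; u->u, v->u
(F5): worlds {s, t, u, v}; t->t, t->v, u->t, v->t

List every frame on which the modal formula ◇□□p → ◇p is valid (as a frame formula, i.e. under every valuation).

Frame correspondent (Sahlqvist): ∀x ∀y (xRy → ∃w (yR²w ∧ xRw)) — i.e. a generalized confluence (Geach) condition.
(F1): condition met.
(F2): fails — dRb but no w with bR²w and dRw.
(F3): condition met.
(F4): condition met.
(F5): condition met.

(F1), (F3), (F4), (F5)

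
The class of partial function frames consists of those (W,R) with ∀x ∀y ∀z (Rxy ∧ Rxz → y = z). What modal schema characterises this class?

◇q → □q

This is partial functionality; the standard corresponding axiom is CD: ◇q → □q.
Suppose ◇q→□q is valid. Take Rxy, Rxz and set V(q)={y}. Then ◇q at x, so □q at x, so q at z, i.e. z=y.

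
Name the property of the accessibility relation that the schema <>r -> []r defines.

Partial functionality

Suppose ◇r→□r is valid. Take Rxy, Rxz and set V(r)={y}. Then ◇r at x, so □r at x, so r at z, i.e. z=y.
Conversely, on a frame with partial functionality the schema holds at every world under every valuation.
So the correspondent is partial functionality.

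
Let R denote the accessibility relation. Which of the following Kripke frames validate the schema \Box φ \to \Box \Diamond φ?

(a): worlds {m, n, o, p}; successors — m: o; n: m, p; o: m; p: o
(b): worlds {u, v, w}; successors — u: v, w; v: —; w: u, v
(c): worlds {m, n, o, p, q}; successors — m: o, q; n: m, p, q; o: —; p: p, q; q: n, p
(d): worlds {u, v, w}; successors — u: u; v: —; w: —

(d)

The schema corresponds to a generalized confluence (Geach) condition: \forall x \forall z (xRz \to \exists w (xRw \wedge zRw)).
(a): fails — mRo but no w with mRw and oRw.
(b): fails — uRv but no t with uRt and vRt.
(c): fails — mRo but no w with mRw and oRw.
(d): ✓.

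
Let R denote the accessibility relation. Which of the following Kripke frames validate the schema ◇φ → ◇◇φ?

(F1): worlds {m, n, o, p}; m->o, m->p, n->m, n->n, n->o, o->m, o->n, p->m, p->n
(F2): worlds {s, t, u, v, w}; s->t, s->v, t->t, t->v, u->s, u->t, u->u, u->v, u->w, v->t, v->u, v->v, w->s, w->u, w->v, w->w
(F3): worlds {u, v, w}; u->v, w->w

(F2)

Frame correspondent (Sahlqvist): ∀x ∀y (xRy → ∃w (y = w ∧ xR²w)) — i.e. a generalized confluence (Geach) condition.
(F1): fails — mRo but no w with o=w and mR²w.
(F2): ✓.
(F3): fails — uRv but no t with v=t and uR²t.
Valid on: (F2).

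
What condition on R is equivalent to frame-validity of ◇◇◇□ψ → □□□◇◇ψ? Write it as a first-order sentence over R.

This is a Sahlqvist (Geach-type) schema ◇^3□^1ψ → □^3◇^2ψ.
Minimal-valuation argument: fix x; take any y with xR^3y and any z with xR^3z. Set V(ψ) to the set of worlds R-reachable from y in exactly 1 step. Then □^1ψ holds at y, so the antecedent holds at x; validity forces ◇^2ψ at z, giving a w with zR^2w and yR^1w.
First-order correspondent: ∀x ∀y ∀z ((xR³y ∧ xR³z) → ∃w (yRw ∧ zR²w)).

∀x ∀y ∀z ((xR³y ∧ xR³z) → ∃w (yRw ∧ zR²w))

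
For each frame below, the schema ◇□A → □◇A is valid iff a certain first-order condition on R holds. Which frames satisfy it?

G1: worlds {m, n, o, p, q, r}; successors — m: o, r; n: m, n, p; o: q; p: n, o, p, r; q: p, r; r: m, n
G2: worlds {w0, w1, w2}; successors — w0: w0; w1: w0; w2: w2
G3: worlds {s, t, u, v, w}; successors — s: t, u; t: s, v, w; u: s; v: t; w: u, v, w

G2

Frame correspondent (Sahlqvist): ∀x ∀y ∀z (Rxy ∧ Rxz → ∃w (Ryw ∧ Rzw)) — i.e. convergence.
G1: fails — Rmr and Rmo but r and o have no common successor.
G2: condition met.
G3: fails — Rtv and Rtw but v and w have no common successor.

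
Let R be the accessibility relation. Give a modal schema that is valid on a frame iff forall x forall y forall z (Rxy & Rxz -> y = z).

The condition is partial functionality. The CD schema ◇ψ → □ψ defines it.
Suppose ◇ψ→□ψ is valid. Take Rxy, Rxz and set V(ψ)={y}. Then ◇ψ at x, so □ψ at x, so ψ at z, i.e. z=y.

◇ψ → □ψ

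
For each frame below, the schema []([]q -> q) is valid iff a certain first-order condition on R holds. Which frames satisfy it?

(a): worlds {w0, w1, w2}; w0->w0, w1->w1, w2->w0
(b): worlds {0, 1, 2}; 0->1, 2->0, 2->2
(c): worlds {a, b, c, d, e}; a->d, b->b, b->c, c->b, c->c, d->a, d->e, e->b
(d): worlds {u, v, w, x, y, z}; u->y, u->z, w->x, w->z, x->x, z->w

(a)

The schema corresponds to shift-reflexivity: forall x forall y (Rxy -> Ryy).
(a): ✓.
(b): fails — R01 but not R11.
(c): fails — Rde but not Ree.
(d): fails — Ruz but not Rzz.
Valid on: (a).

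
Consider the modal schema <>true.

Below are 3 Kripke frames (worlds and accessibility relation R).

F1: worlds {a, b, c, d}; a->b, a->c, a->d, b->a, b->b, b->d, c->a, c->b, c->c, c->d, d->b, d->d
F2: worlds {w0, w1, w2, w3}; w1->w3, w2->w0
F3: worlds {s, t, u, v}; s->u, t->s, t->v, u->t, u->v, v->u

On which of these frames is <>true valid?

F1, F3

The schema corresponds to seriality: forall x exists y Rxy.
F1: ✓.
F2: fails — world w0 has no successor.
F3: ✓.
Valid on: F1, F3.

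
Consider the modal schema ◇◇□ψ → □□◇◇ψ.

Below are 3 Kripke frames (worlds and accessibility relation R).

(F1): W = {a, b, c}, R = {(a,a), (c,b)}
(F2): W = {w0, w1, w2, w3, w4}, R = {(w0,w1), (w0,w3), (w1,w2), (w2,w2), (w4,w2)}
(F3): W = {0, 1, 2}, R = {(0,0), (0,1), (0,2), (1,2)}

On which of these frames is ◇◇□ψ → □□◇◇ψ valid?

(F1), (F2)

The schema corresponds to a generalized confluence (Geach) condition: ∀x ∀y ∀z ((xR²y ∧ xR²z) → ∃w (yRw ∧ zR²w)).
(F1): ✓.
(F2): ✓.
(F3): fails — 0R²0, 0R²1 but no w with 0Rw and 1R²w.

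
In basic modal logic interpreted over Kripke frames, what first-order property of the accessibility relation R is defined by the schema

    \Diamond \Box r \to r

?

symmetry

This is a form of the B axiom.
It corresponds to symmetry: \forall x \forall y (Rxy \to Ryx).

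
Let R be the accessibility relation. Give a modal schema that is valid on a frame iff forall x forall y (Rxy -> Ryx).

The condition is symmetry. The B schema p → □◇p defines it.
Suppose p→□◇p is valid. Take Rxy and set V(p)={x}. Then p at x, so □◇p at x, so ◇p at y, so some z with Ryz has p; z=x, i.e. Ryx.

p → □◇p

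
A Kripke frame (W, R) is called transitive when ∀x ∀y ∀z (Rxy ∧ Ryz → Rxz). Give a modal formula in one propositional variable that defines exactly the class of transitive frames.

□r → □□r

A defining formula is □r → □□r (the 4 axiom).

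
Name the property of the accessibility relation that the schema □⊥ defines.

emptiness of R: ∀x ∀y ¬Rxy

□⊥ is valid iff no world has any successor (otherwise □⊥ fails at any world with one).
Conversely, any frame satisfying ∀x ∀y ¬Rxy validates the schema.
So the correspondent is emptiness of R.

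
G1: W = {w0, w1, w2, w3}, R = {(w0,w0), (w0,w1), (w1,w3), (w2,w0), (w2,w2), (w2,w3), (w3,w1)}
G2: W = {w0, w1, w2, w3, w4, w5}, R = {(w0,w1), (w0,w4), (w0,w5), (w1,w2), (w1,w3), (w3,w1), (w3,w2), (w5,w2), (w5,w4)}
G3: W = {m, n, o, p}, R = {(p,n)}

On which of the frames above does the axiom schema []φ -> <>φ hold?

The schema corresponds to seriality: forall x exists y Rxy.
G1: condition met.
G2: fails — world w2 has no successor.
G3: fails — world m has no successor.

G1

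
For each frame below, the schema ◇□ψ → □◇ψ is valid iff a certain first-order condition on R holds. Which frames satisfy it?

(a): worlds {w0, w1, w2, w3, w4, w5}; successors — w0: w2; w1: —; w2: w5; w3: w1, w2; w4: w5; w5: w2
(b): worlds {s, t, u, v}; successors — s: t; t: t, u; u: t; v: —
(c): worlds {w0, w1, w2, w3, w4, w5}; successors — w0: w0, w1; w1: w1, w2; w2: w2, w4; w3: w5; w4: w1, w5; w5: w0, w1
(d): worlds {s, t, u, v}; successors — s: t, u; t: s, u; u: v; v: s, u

Frame correspondent (Sahlqvist): ∀x ∀y ∀z (Rxy ∧ Rxz → ∃w (Ryw ∧ Rzw)) — i.e. convergence.
(a): fails — Rw3w1 and Rw3w1 but w1 and w1 have no common successor.
(b): condition met.
(c): fails — Rw2w4 and Rw2w2 but w4 and w2 have no common successor.
(d): fails — Rsu and Rst but u and t have no common successor.
Valid on: (b).

(b)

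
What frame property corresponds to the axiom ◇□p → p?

symmetry

This schema is equivalent to the B axiom p → □◇p.
Its frame correspondent is symmetry — ∀x ∀y (Rxy → Ryx).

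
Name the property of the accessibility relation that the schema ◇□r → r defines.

Replacing r by ¬r and contraposing gives the equivalent schema r → □◇r.
Suppose r→□◇r is valid. Take Rxy and set V(r)={x}. Then r at x, so □◇r at x, so ◇r at y, so some z with Ryz has r; z=x, i.e. Ryx.
Conversely, any frame satisfying ∀x ∀y (Rxy → Ryx) validates the schema.
So the correspondent is symmetry.

symmetry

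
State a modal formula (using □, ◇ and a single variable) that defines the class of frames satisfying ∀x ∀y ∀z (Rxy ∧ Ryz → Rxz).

A defining formula is □q → □□q (the 4 axiom).
Suppose □q→□□q is valid. Take Rxy, Ryz and set V(q)={w : Rxw}. Then □q at x, so □□q at x, so □q at y, so q at z, i.e. Rxz.

□q → □□q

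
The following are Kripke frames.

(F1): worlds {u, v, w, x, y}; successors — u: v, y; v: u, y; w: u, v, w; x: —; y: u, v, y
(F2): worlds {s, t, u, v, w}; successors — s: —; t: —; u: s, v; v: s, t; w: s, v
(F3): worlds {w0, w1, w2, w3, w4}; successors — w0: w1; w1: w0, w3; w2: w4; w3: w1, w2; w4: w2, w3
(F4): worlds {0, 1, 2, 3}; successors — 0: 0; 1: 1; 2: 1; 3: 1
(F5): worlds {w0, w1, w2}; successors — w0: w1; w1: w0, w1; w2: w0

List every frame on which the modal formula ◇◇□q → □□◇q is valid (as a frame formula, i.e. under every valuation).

(F1), (F4), (F5)

The schema corresponds to a generalized confluence (Geach) condition: ∀x ∀y ∀z ((xR²y ∧ xR²z) → ∃w (yRw ∧ zRw)).
(F1): satisfies the condition.
(F2): fails — uR²s, uR²s but no w* with sRw* and sRw*.
(F3): fails — w1R²w1, w1R²w2 but no w with w1Rw and w2Rw.
(F4): satisfies the condition.
(F5): satisfies the condition.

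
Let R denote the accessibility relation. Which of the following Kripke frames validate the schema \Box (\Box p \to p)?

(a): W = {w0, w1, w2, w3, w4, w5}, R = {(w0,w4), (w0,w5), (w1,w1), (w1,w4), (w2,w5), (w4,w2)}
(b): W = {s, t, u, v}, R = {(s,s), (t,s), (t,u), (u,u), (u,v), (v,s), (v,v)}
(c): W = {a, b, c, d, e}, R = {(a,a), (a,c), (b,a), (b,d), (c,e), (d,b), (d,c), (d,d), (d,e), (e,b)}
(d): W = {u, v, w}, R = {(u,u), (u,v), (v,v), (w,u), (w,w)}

(b), (d)

This is the axiom for shift-reflexivity; its first-order frame correspondent is \forall x \forall y (Rxy \to Ryy).
(a): fails — Rw0w4 but not Rw4w4.
(b): ✓.
(c): fails — Rde but not Ree.
(d): ✓.
Valid on: (b), (d).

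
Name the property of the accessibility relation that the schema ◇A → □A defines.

partial functionality

Suppose ◇A→□A is valid. Take Rxy, Rxz and set V(A)={y}. Then ◇A at x, so □A at x, so A at z, i.e. z=y.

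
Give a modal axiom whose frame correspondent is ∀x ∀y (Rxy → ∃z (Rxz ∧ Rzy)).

□□q → □q

This is density; the standard corresponding axiom is C4: □□q → □q.
Suppose □□q→□q is valid. Take Rxy and set V(q)={w : xR²w}. Then □□q at x, so □q at x, so q at y, i.e. ∃z(Rxz∧Rzy).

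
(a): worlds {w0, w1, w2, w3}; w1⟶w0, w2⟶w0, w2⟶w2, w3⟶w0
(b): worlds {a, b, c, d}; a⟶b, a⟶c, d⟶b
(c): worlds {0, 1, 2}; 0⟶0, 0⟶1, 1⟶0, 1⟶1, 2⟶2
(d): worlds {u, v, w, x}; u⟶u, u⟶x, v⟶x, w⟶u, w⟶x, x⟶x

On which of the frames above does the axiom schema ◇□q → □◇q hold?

(c), (d)

This is the axiom for convergence; its first-order frame correspondent is ∀x ∀y ∀z (Rxy ∧ Rxz → ∃w (Ryw ∧ Rzw)).
(a): fails — Rw1w0 and Rw1w0 but w0 and w0 have no common successor.
(b): fails — Rac and Rac but c and c have no common successor.
(c): satisfies the condition.
(d): satisfies the condition.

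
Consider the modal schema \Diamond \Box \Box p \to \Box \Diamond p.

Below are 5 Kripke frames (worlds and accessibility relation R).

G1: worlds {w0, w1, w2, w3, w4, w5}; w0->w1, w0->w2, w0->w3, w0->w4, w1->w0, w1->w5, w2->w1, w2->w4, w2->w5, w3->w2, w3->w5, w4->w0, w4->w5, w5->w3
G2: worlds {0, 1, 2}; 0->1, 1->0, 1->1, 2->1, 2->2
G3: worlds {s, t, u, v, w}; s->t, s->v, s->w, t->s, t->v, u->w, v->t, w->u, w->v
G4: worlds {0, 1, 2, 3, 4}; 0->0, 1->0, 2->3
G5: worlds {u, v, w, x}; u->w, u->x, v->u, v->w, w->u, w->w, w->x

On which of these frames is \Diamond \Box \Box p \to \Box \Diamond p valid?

G2

This is the axiom for a generalized confluence (Geach) condition; its first-order frame correspondent is \forall x \forall y \forall z ((xRy \wedge xRz) \to \exists w (y R^2 w \wedge zRw)).
G1: fails — w0Rw1, w0Rw1 but no w with w1R²w and w1Rw.
G2: ✓.
G3: fails — sRv, sRv but no w* with vR²w* and vRw*.
G4: fails — 2R3, 2R3 but no w with 3R²w and 3Rw.
G5: fails — uRw, uRx but no t with wR²t and xRt.
Valid on: G2.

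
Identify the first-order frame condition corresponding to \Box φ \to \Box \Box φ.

Suppose □φ→□□φ is valid. Take Rxy, Ryz and set V(φ)={w : Rxw}. Then □φ at x, so □□φ at x, so □φ at y, so φ at z, i.e. Rxz.
Conversely, on a frame with transitivity the schema holds at every world under every valuation.
Frame condition: \forall x \forall y \forall z (Rxy \wedge Ryz \to Rxz).

Transitivity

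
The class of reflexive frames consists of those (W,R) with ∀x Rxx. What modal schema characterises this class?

The condition is reflexivity. The T schema □q → q defines it.
Suppose □q→q is valid. At any x set V(q)={w : Rxw}. Then □q holds at x, so q holds at x, i.e. Rxx.

□q → q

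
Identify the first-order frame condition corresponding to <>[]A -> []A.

The Euclidean property

Equivalently (dual form): ◇A → □◇A.
Suppose ◇A→□◇A is valid. Take Rxy, Rxz and set V(A)={y}. Then ◇A at x, so □◇A at x, so ◇A at z, so some w with Rzw has A; w=y, i.e. Rzy. By symmetry of the argument, Ryz.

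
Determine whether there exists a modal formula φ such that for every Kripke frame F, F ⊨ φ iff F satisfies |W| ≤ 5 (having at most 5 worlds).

Not definable by any modal formula

If a class were modally definable it would be closed under disjoint unions (Goldblatt–Thomason).
Any modal formula valid on each of 6 disjoint one-world frames is valid on their disjoint union (validity is preserved under disjoint unions). Each one-world frame has |W|=1≤5, but the union has |W|=6.
So the class is not modally definable.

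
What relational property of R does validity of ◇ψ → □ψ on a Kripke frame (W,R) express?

partial functionality: ∀x ∀y ∀z (Rxy ∧ Rxz → y = z)

This is the CD axiom.
Its frame correspondent is partial functionality — ∀x ∀y ∀z (Rxy ∧ Rxz → y = z).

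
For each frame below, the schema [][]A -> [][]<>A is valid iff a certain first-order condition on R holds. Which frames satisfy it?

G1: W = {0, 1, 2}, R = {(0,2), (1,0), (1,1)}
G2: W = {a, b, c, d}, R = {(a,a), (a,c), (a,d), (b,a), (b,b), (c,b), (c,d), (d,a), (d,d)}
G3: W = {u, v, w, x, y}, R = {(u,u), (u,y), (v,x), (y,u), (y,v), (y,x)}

G2

Frame correspondent (Sahlqvist): forall x forall z (x R^2 z -> exists w (x R^2 w & zRw)) — i.e. a generalized confluence (Geach) condition.
G1: fails — 1R²2 but no w with 1R²w and 2Rw.
G2: ✓.
G3: fails — uR²x but no t with uR²t and xRt.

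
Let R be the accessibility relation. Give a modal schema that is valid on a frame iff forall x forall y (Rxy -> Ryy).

A defining formula is □(□ψ → ψ) (the T□ axiom).

□(□ψ → ψ)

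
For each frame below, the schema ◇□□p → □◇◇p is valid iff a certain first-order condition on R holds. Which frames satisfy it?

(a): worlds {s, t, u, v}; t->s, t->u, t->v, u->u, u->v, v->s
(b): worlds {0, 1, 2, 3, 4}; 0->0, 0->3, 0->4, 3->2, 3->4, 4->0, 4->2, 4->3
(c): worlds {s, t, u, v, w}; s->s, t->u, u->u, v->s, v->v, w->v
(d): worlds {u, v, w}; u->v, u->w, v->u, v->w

(c)

Frame correspondent (Sahlqvist): ∀x ∀y ∀z ((xRy ∧ xRz) → ∃w (yR²w ∧ zR²w)) — i.e. a generalized confluence (Geach) condition.
(a): fails — tRs, tRs but no w with sR²w and sR²w.
(b): fails — 3R2, 3R2 but no w with 2R²w and 2R²w.
(c): holds.
(d): fails — uRv, uRw but no t with vR²t and wR²t.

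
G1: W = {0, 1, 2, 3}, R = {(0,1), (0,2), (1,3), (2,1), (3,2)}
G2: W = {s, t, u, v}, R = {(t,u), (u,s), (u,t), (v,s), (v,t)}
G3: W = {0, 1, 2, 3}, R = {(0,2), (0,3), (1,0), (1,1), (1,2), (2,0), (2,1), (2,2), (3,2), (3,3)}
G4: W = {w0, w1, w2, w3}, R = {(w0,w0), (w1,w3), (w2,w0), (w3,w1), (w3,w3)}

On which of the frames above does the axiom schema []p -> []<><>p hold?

This is the axiom for a generalized confluence (Geach) condition; its first-order frame correspondent is forall x forall z (xRz -> exists w (xRw & z R^2 w)).
G1: fails — 0R2 but no w with 0Rw and 2R²w.
G2: fails — uRs but no w with uRw and sR²w.
G3: ✓.
G4: ✓.

G3, G4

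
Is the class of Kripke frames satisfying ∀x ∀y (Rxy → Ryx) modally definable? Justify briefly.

This is a Sahlqvist condition; the B axiom q → □◇q defines it.
Suppose q→□◇q is valid. Take Rxy and set V(q)={x}. Then q at x, so □◇q at x, so ◇q at y, so some z with Ryz has q; z=x, i.e. Ryx.

Yes — defined by q → □◇q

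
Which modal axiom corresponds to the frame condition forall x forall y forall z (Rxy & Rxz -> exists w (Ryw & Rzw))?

◇□p → □◇p

The condition is convergence. The .2 schema ◇□p → □◇p defines it.
Suppose ◇□p→□◇p is valid. Take Rxy, Rxz and set V(p)={w : Ryw}. Then □p at y so ◇□p at x, so □◇p at x, so ◇p at z, giving w with Rzw and Ryw.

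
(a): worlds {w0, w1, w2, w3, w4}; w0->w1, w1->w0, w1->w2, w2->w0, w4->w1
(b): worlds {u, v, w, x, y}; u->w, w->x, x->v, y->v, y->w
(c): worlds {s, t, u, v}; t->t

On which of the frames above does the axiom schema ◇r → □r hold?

(c)

The schema corresponds to partial functionality: ∀x ∀y ∀z (Rxy ∧ Rxz → y = z).
(a): fails — w1 sees both w0 and w2.
(b): fails — y sees both v and w.
(c): condition met.
Valid on: (c).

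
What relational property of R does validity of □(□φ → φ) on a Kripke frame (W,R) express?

This schema is the T□ axiom.
Its frame correspondent is shift-reflexivity — ∀x ∀y (Rxy → Ryy).

Shift-reflexivity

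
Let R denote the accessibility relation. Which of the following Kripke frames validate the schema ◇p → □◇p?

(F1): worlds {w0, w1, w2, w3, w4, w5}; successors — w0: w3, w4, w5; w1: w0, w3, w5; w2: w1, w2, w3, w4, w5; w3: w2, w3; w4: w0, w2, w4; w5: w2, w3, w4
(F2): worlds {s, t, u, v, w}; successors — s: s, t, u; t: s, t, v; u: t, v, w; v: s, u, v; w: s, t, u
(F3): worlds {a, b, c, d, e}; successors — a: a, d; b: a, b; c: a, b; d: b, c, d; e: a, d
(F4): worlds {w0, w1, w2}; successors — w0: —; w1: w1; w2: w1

(F4)

This is the axiom for the Euclidean property; its first-order frame correspondent is ∀x ∀y ∀z (Rxy ∧ Rxz → Ryz).
(F1): fails — Rw0w3 and Rw0w4 but not Rw3w4.
(F2): fails — Rsu and Rsu but not Ruu.
(F3): fails — Rad and Raa but not Rda.
(F4): condition met.
Valid on: (F4).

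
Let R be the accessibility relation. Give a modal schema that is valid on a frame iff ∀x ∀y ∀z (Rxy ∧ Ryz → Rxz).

The condition is transitivity. The 4 schema □q → □□q defines it.
Suppose □q→□□q is valid. Take Rxy, Ryz and set V(q)={w : Rxw}. Then □q at x, so □□q at x, so □q at y, so q at z, i.e. Rxz.

□q → □□q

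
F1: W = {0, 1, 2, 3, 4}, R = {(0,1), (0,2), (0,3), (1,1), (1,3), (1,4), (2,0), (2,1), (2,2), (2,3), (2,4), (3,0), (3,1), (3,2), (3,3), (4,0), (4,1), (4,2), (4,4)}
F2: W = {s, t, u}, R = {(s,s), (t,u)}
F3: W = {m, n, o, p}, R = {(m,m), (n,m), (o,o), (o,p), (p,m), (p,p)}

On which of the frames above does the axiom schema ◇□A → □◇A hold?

F1, F3

Frame correspondent (Sahlqvist): ∀x ∀y ∀z (Rxy ∧ Rxz → ∃w (Ryw ∧ Rzw)) — i.e. convergence.
F1: holds.
F2: fails — Rtu and Rtu but u and u have no common successor.
F3: holds.
Valid on: F1, F3.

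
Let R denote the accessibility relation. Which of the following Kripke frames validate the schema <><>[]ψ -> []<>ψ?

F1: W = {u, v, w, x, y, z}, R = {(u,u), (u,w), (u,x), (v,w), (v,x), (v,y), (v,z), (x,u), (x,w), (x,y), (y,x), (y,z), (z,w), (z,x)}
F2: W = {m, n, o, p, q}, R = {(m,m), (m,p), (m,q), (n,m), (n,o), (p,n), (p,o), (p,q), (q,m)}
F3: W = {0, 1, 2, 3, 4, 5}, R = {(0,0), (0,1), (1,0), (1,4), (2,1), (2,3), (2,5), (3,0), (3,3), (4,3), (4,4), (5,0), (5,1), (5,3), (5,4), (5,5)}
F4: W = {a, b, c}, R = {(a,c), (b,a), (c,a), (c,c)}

F4

This is the axiom for a generalized confluence (Geach) condition; its first-order frame correspondent is forall x forall y forall z ((x R^2 y & xRz) -> exists w (yRw & zRw)).
F1: fails — uR²u, uRw but no t with uRt and wRt.
F2: fails — mR²o, mRm but no w with oRw and mRw.
F3: fails — 0R²4, 0R0 but no w with 4Rw and 0Rw.
F4: condition met.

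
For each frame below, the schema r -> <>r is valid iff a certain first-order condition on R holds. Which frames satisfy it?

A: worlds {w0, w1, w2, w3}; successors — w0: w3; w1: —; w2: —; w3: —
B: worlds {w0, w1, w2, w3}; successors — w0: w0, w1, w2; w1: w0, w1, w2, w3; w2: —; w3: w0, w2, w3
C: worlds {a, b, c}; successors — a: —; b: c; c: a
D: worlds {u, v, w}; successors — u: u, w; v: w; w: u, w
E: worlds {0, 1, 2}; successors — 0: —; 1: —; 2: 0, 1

none

This is the axiom for reflexivity; its first-order frame correspondent is forall x Rxx.
A: fails — world w0 does not see itself.
B: fails — world w2 does not see itself.
C: fails — world a does not see itself.
D: fails — world v does not see itself.
E: fails — world 0 does not see itself.
Valid on no frame.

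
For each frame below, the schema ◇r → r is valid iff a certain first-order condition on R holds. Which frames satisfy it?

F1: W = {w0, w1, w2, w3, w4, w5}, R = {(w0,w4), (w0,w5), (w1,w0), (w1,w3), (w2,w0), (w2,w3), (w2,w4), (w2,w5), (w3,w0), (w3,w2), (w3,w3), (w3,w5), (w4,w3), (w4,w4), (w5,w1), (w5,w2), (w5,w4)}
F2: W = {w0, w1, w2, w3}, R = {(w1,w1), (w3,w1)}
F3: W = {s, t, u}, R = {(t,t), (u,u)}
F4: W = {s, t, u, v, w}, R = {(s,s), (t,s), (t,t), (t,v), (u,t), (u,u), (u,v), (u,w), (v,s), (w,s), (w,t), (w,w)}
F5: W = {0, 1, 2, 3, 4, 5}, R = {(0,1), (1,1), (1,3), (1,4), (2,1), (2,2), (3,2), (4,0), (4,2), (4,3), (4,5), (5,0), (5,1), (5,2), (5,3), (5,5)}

The schema corresponds to a generalized confluence (Geach) condition: ∀x ∀y (xRy → ∃w (y = w ∧ x = w)).
F1: fails — w0Rw4 but w4 ≠ w0.
F2: fails — w3Rw1 but w1 ≠ w3.
F3: satisfies the condition.
F4: fails — tRs but s ≠ t.
F5: fails — 0R1 but 1 ≠ 0.

F3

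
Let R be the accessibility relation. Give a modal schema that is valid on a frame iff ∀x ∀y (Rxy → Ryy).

This is shift-reflexivity; the standard corresponding axiom is T□: □(□s → s).
Suppose □(□s→s) is valid. Take Rxy and set V(s)={w : Ryw}. Then at y, □s holds; since □(□s→s) at x, □s→s at y, so s at y, i.e. Ryy.

□(□s → s)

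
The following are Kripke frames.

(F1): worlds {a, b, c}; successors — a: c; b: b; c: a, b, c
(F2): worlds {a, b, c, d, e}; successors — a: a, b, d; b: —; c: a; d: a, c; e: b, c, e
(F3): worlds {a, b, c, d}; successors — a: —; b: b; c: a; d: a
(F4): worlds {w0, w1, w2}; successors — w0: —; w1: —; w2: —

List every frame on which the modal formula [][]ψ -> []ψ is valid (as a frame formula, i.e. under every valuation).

(F1), (F4)

This is the axiom for density; its first-order frame correspondent is forall x forall y (Rxy -> exists z (Rxz & Rzy)).
(F1): satisfies the condition.
(F2): fails — Rdc but no z with Rdz and Rzc.
(F3): fails — Rca but no z with Rcz and Rza.
(F4): satisfies the condition.
Valid on: (F1), (F4).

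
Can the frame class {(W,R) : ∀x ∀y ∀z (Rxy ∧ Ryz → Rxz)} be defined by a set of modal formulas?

Yes: it is transitivity, defined by the 4 schema □r → □□r.
Suppose □r→□□r is valid. Take Rxy, Ryz and set V(r)={w : Rxw}. Then □r at x, so □□r at x, so □r at y, so r at z, i.e. Rxz.

Yes, by □r → □□r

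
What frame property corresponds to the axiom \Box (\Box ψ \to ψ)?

shift-reflexivity

This schema is the T□ axiom.
Its frame correspondent is shift-reflexivity — \forall x \forall y (Rxy \to Ryy).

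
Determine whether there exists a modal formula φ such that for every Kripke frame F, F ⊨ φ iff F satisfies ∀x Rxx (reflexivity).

Yes, by □q → q

This is a Sahlqvist condition; the T axiom □q → q defines it.
Suppose □q→q is valid. At any x set V(q)={w : Rxw}. Then □q holds at x, so q holds at x, i.e. Rxx.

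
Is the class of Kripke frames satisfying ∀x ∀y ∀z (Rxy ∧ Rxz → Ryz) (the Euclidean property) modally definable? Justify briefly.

This is a Sahlqvist condition; the 5 axiom ◇q → □◇q defines it.

Yes — defined by ◇q → □◇q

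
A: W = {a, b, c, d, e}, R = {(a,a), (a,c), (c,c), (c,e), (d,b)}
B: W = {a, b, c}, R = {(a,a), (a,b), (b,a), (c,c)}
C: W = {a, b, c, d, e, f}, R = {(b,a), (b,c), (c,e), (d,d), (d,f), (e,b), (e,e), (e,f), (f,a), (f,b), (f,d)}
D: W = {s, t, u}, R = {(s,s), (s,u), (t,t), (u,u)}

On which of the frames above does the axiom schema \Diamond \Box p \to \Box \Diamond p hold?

This is the axiom for convergence; its first-order frame correspondent is \forall x \forall y \forall z (Rxy \wedge Rxz \to \exists w (Ryw \wedge Rzw)).
A: fails — Rcc and Rce but c and e have no common successor.
B: ✓.
C: fails — Rbc and Rba but c and a have no common successor.
D: ✓.
Valid on: B, D.

B, D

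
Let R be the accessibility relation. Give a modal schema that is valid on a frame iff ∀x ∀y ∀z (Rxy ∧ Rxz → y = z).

A defining formula is ◇s → □s (the CD axiom).
Suppose ◇s→□s is valid. Take Rxy, Rxz and set V(s)={y}. Then ◇s at x, so □s at x, so s at z, i.e. z=y.

◇s → □s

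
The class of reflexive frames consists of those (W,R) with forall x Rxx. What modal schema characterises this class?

The condition is reflexivity. The T schema □r → r defines it.
Suppose □r→r is valid. At any x set V(r)={w : Rxw}. Then □r holds at x, so r holds at x, i.e. Rxx.

□r → r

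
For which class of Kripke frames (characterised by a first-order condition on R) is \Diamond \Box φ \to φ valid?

This is frame-equivalent to φ → □◇φ (substitute ¬φ for φ and contrapose).
Suppose φ→□◇φ is valid. Take Rxy and set V(φ)={x}. Then φ at x, so □◇φ at x, so ◇φ at y, so some z with Ryz has φ; z=x, i.e. Ryx.
The converse is a direct semantic check.
So the correspondent is symmetry.

symmetry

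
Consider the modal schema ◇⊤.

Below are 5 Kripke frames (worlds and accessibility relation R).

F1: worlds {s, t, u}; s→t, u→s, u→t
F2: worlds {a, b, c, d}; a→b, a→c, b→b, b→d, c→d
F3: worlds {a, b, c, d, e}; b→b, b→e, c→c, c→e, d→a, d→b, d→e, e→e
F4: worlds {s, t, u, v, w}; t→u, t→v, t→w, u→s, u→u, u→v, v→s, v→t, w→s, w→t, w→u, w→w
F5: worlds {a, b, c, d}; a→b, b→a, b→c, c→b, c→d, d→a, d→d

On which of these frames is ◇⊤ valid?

This is the axiom for seriality; its first-order frame correspondent is ∀x ∃y Rxy.
F1: fails — world t has no successor.
F2: fails — world d has no successor.
F3: fails — world a has no successor.
F4: fails — world s has no successor.
F5: satisfies the condition.

F5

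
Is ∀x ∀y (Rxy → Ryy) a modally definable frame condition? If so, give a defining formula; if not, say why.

Definable; □(□r → r) defines it

This is a Sahlqvist condition; the T□ axiom □(□r → r) defines it.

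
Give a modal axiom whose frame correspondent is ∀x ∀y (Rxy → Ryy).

A defining formula is □(□r → r) (the T□ axiom).
Suppose □(□r→r) is valid. Take Rxy and set V(r)={w : Ryw}. Then at y, □r holds; since □(□r→r) at x, □r→r at y, so r at y, i.e. Ryy.

□(□r → r)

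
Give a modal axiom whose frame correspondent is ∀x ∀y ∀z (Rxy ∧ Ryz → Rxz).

The condition is transitivity. The 4 schema □q → □□q defines it.

□q → □□q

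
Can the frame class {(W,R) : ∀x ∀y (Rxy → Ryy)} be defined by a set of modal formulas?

The condition is shift-reflexivity. A defining modal formula is □(□q → q).
Suppose □(□q→q) is valid. Take Rxy and set V(q)={w : Ryw}. Then at y, □q holds; since □(□q→q) at x, □q→q at y, so q at y, i.e. Ryy.

Definable; □(□q → q) defines it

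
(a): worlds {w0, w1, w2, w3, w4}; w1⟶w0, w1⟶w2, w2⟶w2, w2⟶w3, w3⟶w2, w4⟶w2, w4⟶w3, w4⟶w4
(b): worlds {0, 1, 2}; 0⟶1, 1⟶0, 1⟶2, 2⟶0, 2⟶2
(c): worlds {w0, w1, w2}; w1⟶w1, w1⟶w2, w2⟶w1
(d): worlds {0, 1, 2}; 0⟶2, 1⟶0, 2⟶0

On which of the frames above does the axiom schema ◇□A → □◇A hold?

(c), (d)

The schema corresponds to convergence: ∀x ∀y ∀z (Rxy ∧ Rxz → ∃w (Ryw ∧ Rzw)).
(a): fails — Rw1w2 and Rw1w0 but w2 and w0 have no common successor.
(b): fails — R10 and R12 but 0 and 2 have no common successor.
(c): holds.
(d): holds.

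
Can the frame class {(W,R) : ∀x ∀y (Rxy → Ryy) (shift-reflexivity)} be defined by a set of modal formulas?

The condition is shift-reflexivity. A defining modal formula is □(□q → q).
Suppose □(□q→q) is valid. Take Rxy and set V(q)={w : Ryw}. Then at y, □q holds; since □(□q→q) at x, □q→q at y, so q at y, i.e. Ryy.

Yes, by □(□q → q)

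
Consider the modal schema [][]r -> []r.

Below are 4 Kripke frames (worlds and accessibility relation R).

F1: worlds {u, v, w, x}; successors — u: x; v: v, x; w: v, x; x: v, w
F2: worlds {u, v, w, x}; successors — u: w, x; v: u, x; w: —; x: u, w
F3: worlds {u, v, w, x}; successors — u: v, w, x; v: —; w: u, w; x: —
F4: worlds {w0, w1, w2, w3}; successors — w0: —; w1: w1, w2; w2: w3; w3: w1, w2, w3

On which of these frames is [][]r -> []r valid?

Frame correspondent (Sahlqvist): forall x forall y (Rxy -> exists z (Rxz & Rzy)) — i.e. density.
F1: fails — Rxw but no z with Rxz and Rzw.
F2: fails — Rxu but no z with Rxz and Rzu.
F3: fails — Ruv but no z with Ruz and Rzv.
F4: ✓.

F4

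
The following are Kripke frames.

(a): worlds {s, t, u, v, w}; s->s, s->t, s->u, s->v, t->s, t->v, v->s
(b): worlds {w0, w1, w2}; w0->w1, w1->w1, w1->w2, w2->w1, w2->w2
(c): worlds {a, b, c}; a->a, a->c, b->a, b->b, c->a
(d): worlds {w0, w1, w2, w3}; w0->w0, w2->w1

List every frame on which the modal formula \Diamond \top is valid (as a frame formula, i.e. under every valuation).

Frame correspondent (Sahlqvist): \forall x \exists y Rxy — i.e. seriality.
(a): fails — world u has no successor.
(b): ✓.
(c): ✓.
(d): fails — world w1 has no successor.
Valid on: (b), (c).

(b), (c)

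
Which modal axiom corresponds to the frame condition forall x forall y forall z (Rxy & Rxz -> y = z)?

◇r → □r

The condition is partial functionality. The CD schema ◇r → □r defines it.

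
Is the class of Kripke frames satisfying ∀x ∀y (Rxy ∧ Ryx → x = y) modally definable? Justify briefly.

If a class were modally definable it would be closed under surjective bounded morphisms (Goldblatt–Thomason).
The 4-cycle (worlds s,t,u,v with s→t→u→v→s) is antisymmetric. Sending even-indexed worlds to a and odd-indexed worlds to b is a surjective bounded morphism onto the two-world frame with a↔b, which is not antisymmetric.
Hence antisymmetry is not modally definable.

Not modally definable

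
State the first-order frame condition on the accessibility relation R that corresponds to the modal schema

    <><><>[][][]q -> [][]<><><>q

forall x forall y forall z ((x R^3 y & x R^2 z) -> exists w (y R^3 w & z R^3 w))

This is a Sahlqvist (Geach-type) schema ◇^3□^3q → □^2◇^3q.
Minimal-valuation argument: fix x; take any y with xR^3y and any z with xR^2z. Set V(q) to the set of worlds R-reachable from y in exactly 3 steps. Then □^3q holds at y, so the antecedent holds at x; validity forces ◇^3q at z, giving a w with zR^3w and yR^3w.
First-order correspondent: forall x forall y forall z ((x R^3 y & x R^2 z) -> exists w (y R^3 w & z R^3 w)).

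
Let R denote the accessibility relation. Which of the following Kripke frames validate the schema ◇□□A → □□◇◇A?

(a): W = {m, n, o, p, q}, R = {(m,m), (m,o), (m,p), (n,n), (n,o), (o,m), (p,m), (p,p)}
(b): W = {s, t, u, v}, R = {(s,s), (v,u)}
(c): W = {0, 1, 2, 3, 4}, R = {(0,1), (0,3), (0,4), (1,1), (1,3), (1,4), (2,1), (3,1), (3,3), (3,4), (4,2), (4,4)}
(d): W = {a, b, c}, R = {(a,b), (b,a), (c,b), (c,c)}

(a), (b), (c)

This is the axiom for a generalized confluence (Geach) condition; its first-order frame correspondent is ∀x ∀y ∀z ((xRy ∧ xR²z) → ∃w (yR²w ∧ zR²w)).
(a): condition met.
(b): condition met.
(c): condition met.
(d): fails — aRb, aR²a but no w with bR²w and aR²w.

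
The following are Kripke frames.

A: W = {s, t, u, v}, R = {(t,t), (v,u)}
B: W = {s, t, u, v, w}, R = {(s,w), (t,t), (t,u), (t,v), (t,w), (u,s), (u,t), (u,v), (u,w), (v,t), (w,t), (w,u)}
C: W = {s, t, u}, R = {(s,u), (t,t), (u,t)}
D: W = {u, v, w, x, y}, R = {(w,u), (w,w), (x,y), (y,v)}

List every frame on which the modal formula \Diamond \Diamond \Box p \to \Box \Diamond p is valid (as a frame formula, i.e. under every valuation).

A, C

Frame correspondent (Sahlqvist): \forall x \forall y \forall z ((x R^2 y \wedge xRz) \to \exists w (yRw \wedge zRw)) — i.e. a generalized confluence (Geach) condition.
A: condition met.
B: fails — tR²s, tRv but no w* with sRw* and vRw*.
C: condition met.
D: fails — wR²u, wRu but no t with uRt and uRt.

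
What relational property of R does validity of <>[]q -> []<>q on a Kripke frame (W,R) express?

Suppose ◇□q→□◇q is valid. Take Rxy, Rxz and set V(q)={w : Ryw}. Then □q at y so ◇□q at x, so □◇q at x, so ◇q at z, giving w with Rzw and Ryw.

convergence: forall x forall y forall z (Rxy & Rxz -> exists w (Ryw & Rzw))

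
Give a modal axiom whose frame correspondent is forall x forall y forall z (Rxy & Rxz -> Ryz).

The condition is the Euclidean property. The 5 schema ◇s → □◇s defines it.
Suppose ◇s→□◇s is valid. Take Rxy, Rxz and set V(s)={y}. Then ◇s at x, so □◇s at x, so ◇s at z, so some w with Rzw has s; w=y, i.e. Rzy. By symmetry of the argument, Ryz.

◇s → □◇s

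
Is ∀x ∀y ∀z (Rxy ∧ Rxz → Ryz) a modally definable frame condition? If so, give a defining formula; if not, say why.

Definable; ◇p → □◇p defines it

Yes: it is the Euclidean property, defined by the 5 schema ◇p → □◇p.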